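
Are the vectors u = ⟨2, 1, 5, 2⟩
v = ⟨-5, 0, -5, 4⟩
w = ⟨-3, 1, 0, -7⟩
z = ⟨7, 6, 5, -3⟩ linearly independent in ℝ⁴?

linearly independent

Row-reduce the matrix whose columns are u, v, w, z.
The reduction yields 4 nonzero rows, so the rank is 4.
Since rank = 4 (the number of vectors), the set is linearly independent.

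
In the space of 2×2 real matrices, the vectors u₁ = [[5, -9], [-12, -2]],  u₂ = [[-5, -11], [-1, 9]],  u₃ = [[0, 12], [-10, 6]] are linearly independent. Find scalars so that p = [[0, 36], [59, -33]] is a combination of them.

Take coordinate vectors relative to {E₁₁, E₁₂, E₂₁, E₂₂}.
Since u₁, u₂, u₃ are independent, the coefficients expressing p are uniquely determined by a linear system.
The system has the unique solution (a₁, a₂, a₃) = (-3, -3, -2).

p = -3u₁ - 3u₂ - 2u₃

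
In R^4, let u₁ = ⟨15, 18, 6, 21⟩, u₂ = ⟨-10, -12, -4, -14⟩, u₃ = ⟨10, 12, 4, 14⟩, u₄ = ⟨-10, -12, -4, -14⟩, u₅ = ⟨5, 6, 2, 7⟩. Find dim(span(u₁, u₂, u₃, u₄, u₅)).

dim = 1

Row-reduce the 5×4 matrix with these as rows.
There is 1 pivot column, so rank = 1.
(With 5 elements in a 4-dimensional space the rank is at most 4.)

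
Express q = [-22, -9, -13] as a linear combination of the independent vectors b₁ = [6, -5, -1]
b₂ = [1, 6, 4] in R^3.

q = -3b₁ - 4b₂

Solve the system with b₁, b₂ as columns and q as the right-hand side.
The system has the unique solution (α₁, α₂) = (-3, -4).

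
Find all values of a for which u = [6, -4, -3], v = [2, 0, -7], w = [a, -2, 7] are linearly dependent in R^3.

The vectors are dependent exactly when the determinant of the matrix with rows u, v, w vanishes.
The determinant works out to 28*a - 16.
Setting this to zero gives a = 4/7.

a = 4/7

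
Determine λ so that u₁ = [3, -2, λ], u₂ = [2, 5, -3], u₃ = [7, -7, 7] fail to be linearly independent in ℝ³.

Dependence holds iff the 3×3 matrix [u₁ u₂ u₃] is singular.
The determinant works out to 112 - 49*λ.
Solving 112 - 49*λ = 0 yields λ = 16/7.

λ = 16/7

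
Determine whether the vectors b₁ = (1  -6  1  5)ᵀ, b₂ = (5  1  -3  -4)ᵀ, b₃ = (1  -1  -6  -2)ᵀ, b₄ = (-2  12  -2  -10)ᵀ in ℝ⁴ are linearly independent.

linearly dependent

One vector is a scalar multiple of another, so the set is dependent.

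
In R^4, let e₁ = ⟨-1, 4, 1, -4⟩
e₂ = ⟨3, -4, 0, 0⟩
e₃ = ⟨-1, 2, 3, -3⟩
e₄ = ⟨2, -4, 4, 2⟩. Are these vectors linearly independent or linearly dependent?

linearly independent

The matrix [e₁|e₂|e₃|e₄] has determinant -72.
A nonzero determinant means the columns are linearly independent.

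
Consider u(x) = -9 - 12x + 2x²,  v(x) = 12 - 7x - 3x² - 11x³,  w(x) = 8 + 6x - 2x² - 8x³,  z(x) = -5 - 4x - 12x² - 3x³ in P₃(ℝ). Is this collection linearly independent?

Take coordinates with respect to the standard basis {1, x, …, x³}.
Row-reduce the matrix whose columns are u, v, w, z.
The reduction yields 4 nonzero rows, so the rank is 4.
Since rank = 4 (the number of vectors), the set is linearly independent.

linearly independent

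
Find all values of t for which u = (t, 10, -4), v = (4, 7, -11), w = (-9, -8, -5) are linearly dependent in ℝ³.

The vectors are dependent exactly when the determinant of the matrix with rows u, v, w vanishes.
The determinant works out to 1066 - 123*t.
Setting this to zero gives t = 26/3.

t = 26/3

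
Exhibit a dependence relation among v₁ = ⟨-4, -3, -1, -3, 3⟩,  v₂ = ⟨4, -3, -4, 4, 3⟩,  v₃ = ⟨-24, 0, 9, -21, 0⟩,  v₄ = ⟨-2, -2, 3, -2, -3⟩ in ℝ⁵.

3v₁ - 3v₂ - v₃ = 0

Write the vectors as columns of a matrix and find a nonzero vector in its null space.
The free variable yields coefficients (3, -3, -1, 0) (any nonzero multiple also works).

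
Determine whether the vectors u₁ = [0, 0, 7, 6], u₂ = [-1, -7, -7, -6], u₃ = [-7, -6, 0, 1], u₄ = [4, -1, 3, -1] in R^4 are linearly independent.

linearly independent

The matrix [u₁|u₂|u₃|u₄] has determinant 872.
A nonzero determinant means the columns are linearly independent.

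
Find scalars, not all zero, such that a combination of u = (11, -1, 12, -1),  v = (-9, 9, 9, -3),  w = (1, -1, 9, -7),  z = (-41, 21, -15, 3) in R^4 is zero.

2u - 2v + w + z = 0

Solve the homogeneous system with u, v, w, z as columns by row-reducing the coefficient matrix.
The free variable yields coefficients (2, -2, 1, 1) (any nonzero multiple also works).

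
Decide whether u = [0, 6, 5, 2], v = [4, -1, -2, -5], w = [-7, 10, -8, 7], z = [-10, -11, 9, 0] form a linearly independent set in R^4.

linearly independent

Form the 4×4 matrix with these as columns; its determinant is -5175.
A nonzero determinant means the columns are linearly independent.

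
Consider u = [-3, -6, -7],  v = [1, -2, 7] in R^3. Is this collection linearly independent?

Place the vectors as rows of a 2×3 matrix and reduce to echelon form.
The reduction yields 2 nonzero rows, so the rank is 2.
Since rank = 2 (the number of vectors), the set is linearly independent.

linearly independent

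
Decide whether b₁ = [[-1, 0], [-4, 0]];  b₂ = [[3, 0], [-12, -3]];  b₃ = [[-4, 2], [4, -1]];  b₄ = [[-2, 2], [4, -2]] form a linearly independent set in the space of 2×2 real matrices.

Take coordinates with respect to the standard basis {E₁₁, E₁₂, E₂₁, E₂₂}.
Row-reduce the matrix whose columns are b₁, b₂, b₃, b₄.
The reduction yields 3 nonzero rows, so the rank is 3.
Since rank 3 < 4, the set is linearly dependent.
Indeed 3b₁ - b₂ - 3b₃ + 3b₄ = 0.

linearly dependent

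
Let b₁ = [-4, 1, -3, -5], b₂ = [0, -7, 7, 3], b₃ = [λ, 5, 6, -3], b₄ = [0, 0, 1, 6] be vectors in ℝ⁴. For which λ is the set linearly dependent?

The vectors are dependent exactly when the determinant of the matrix with rows b₁, b₂, b₃, b₄ vanishes.
Cofactor expansion gives det = 1872 - 52*λ.
Solving 1872 - 52*λ = 0 yields λ = 36.

λ = 36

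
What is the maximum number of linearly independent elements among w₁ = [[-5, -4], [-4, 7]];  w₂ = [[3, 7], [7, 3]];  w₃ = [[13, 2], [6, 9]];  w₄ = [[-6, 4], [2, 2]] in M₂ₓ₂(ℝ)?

Represent each element by its coordinate vector in ℝ⁴.
Row-reduce the 4×4 matrix with these as rows.
Reduction leaves 3 leading entries, giving rank 3.

3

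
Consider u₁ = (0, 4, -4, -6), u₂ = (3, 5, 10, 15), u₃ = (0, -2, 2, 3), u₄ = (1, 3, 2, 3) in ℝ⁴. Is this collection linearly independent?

linearly dependent

The matrix [u₁|u₂|u₃|u₄] has determinant 0.
A zero determinant means the columns are linearly dependent.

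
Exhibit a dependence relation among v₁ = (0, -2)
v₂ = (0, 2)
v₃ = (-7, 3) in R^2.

Solve the homogeneous system with v₁, v₂, v₃ as columns by row-reducing the coefficient matrix.
One solution (up to scaling) is (1, 1, 0).

v₁ + v₂ = 0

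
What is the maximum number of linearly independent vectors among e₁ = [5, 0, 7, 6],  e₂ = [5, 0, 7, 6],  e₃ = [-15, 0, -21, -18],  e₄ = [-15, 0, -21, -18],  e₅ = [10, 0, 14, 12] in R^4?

Form the matrix with e₁, e₂, e₃, e₄, e₅ as columns and reduce.
The echelon form has 1 nonzero row, so the rank is 1.
(With 5 elements in a 4-dimensional space the rank is at most 4.)

1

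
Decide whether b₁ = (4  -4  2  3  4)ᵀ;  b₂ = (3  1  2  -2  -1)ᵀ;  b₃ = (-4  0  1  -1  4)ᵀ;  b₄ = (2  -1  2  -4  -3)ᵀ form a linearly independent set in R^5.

Row-reduce the matrix whose columns are b₁, b₂, b₃, b₄.
The reduction yields 4 nonzero rows, so the rank is 4.
Since rank = 4 (the number of vectors), the set is linearly independent.

linearly independent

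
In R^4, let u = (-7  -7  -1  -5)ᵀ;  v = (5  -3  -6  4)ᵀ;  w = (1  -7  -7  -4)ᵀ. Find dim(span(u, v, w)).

Apply Gaussian elimination to the matrix whose rows are u, v, w.
There are 3 pivot columns, so rank = 3.

3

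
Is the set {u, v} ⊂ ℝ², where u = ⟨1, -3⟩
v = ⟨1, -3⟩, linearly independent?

Form the 2×2 matrix with these as columns; its determinant is 0.
A zero determinant means the columns are linearly dependent.
Indeed u - v = 0.

linearly dependent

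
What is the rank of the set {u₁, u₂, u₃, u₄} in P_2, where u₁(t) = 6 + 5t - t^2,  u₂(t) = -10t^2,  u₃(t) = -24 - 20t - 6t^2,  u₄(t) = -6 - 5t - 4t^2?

Represent each element by its coordinate vector in ℝ³.
Put the 3×4 matrix [u₁|u₂|u₃|u₄] into echelon form.
There are 2 pivot columns, so rank = 2.
(With 4 elements in a 3-dimensional space the rank is at most 3.)

rank 2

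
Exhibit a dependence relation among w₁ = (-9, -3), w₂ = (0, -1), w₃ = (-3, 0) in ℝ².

w₁ - 3w₂ - 3w₃ = 0

Solve the homogeneous system with w₁, w₂, w₃ as columns by row-reducing the coefficient matrix.
One solution (up to scaling) is (1, -3, -3).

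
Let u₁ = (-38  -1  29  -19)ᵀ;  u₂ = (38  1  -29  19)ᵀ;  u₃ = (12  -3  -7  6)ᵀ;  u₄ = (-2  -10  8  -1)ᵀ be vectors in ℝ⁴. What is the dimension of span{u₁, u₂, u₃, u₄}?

2

Put the 4×4 matrix [u₁|u₂|u₃|u₄] into echelon form.
Reduction leaves 2 leading entries, giving rank 2.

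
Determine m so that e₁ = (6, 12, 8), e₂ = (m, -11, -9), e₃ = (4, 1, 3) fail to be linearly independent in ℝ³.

The vectors are dependent exactly when the determinant of the matrix with rows e₁, e₂, e₃ vanishes.
Cofactor expansion gives det = -28*m - 224.
Solving -28*m - 224 = 0 yields m = -8.

m = -8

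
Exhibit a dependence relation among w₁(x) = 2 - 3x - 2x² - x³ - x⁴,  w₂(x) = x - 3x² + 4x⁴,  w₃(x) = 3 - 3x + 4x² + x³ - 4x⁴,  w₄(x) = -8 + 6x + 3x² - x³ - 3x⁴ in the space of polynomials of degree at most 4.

w₁ + 3w₂ + 2w₃ + w₄ = 0

Pass to coordinate vectors relative to the basis {1, x, …, x⁴}.
Write the vectors as columns of a matrix and find a nonzero vector in its null space.
A generator of the null space is (1, 3, 2, 1).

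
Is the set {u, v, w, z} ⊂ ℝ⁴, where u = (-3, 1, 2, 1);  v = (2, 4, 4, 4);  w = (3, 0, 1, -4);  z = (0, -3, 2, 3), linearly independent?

Form the 4×4 matrix with these as columns; its determinant is -460.
A nonzero determinant means the columns are linearly independent.

linearly independent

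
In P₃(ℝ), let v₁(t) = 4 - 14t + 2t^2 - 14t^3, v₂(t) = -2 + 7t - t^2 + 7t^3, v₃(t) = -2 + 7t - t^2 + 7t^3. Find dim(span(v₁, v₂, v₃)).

1

Use coordinates relative to {1, t, …, t^3}.
Apply Gaussian elimination to the matrix whose rows are v₁, v₂, v₃.
Reduction leaves 1 leading entry, giving rank 1.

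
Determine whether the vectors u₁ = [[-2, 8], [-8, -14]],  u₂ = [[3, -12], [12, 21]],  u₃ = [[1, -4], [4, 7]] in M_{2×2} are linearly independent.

linearly dependent

Write each element as a coordinate vector in ℝ⁴ using {E₁₁, E₁₂, E₂₁, E₂₂}.
Row-reduce the matrix whose columns are u₁, u₂, u₃.
The reduction yields 1 nonzero row, so the rank is 1.
Since rank 1 < 3, the set is linearly dependent.
Indeed 3u₁ + 2u₂ = 0.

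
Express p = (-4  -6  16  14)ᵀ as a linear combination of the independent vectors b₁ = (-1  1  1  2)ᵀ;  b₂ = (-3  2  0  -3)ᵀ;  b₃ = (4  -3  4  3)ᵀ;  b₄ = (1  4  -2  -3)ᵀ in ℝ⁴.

p = 4b₁ + 2b₂ + 2b₃ - 2b₄

Since b₁, b₂, b₃, b₄ are independent, the coefficients expressing p are uniquely determined by a linear system.
Row-reducing the augmented matrix gives the unique coefficients (c₁, …, c₄) = (4, 2, 2, -2).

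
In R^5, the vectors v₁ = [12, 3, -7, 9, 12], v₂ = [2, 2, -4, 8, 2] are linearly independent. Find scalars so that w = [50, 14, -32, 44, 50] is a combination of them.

Solve the system with v₁, v₂ as columns and w as the right-hand side.
Back-substitution yields (a₁, a₂) = (4, 1).

w = 4v₁ + v₂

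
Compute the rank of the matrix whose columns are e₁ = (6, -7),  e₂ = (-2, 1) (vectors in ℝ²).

Form the matrix with e₁, e₂ as columns and reduce.
Exactly 2 pivots survive; hence the rank is 2.

rank 2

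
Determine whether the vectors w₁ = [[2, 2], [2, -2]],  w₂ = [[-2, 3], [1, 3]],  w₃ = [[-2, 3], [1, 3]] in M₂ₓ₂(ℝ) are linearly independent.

Write each element as a coordinate vector in ℝ⁴ using {E₁₁, E₁₂, E₂₁, E₂₂}.
Two of the vectors are equal, giving an immediate dependence.

linearly dependent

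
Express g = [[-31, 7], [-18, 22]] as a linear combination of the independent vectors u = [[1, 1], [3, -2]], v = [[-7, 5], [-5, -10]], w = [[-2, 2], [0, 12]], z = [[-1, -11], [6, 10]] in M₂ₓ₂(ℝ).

g = -3u + 3v + 3w + z

Identify each element with its coordinate vector in ℝ⁴ via {E₁₁, E₁₂, E₂₁, E₂₂}.
Set up the augmented matrix [u | v | w | z | g] and row-reduce.
The system has the unique solution (c₁, …, c₄) = (-3, 3, 3, 1).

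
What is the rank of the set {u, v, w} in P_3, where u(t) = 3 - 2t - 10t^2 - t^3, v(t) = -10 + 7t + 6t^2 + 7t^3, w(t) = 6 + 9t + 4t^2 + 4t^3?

rank 3

Pass to coordinate vectors with respect to the basis {1, t, …, t^3}.
Apply Gaussian elimination to the matrix whose rows are u, v, w.
There are 3 pivot columns, so rank = 3.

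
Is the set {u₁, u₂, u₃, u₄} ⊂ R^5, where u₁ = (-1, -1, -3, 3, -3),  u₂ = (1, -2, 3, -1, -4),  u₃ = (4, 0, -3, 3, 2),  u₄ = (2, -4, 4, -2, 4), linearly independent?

linearly independent

Row-reduce the matrix whose columns are u₁, u₂, u₃, u₄.
The reduction yields 4 nonzero rows, so the rank is 4.
Since rank = 4 (the number of vectors), the set is linearly independent.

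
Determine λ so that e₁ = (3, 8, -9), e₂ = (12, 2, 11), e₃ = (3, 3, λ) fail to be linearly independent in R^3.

Place the vectors as rows of a 3×3 matrix; dependence ⇔ determinant zero.
Cofactor expansion gives det = -90*λ - 105.
Setting this to zero gives λ = -7/6.

λ = -7/6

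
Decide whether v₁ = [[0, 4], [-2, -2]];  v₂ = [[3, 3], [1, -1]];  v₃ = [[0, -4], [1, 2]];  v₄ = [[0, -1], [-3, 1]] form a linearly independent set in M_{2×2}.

Take coordinates with respect to the standard basis {E₁₁, E₁₂, E₂₁, E₂₂}.
The matrix [v₁|v₂|v₃|v₄] has determinant 6.
A nonzero determinant means the columns are linearly independent.

linearly independent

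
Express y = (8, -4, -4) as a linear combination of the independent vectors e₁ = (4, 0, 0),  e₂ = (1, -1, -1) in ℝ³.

Set up the augmented matrix [e₁ | e₂ | y] and row-reduce.
Row-reducing the augmented matrix gives the unique coefficients (a₁, a₂) = (1, 4).

y = e₁ + 4e₂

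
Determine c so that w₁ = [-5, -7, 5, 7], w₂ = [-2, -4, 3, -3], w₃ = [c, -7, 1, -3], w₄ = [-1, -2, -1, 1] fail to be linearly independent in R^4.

c = -13/4

Place the vectors as rows of a 4×4 matrix; dependence ⇔ determinant zero.
Cofactor expansion gives det = 120*c + 390.
This vanishes exactly when c = -13/4.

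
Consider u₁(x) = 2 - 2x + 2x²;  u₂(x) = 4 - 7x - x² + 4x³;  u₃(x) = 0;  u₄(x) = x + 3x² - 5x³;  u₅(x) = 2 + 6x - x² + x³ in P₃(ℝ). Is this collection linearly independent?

linearly dependent

Write each element as a coordinate vector in ℝ⁴ using {1, x, …, x³}.
There are 5 vectors in a 4-dimensional space, so they cannot be linearly independent.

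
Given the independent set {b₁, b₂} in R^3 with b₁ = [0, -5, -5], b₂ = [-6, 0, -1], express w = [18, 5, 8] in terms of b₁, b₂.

Write w = α₁b₁ + α₂b₂ and equate components.
The system has the unique solution (α₁, α₂) = (-1, -3).

w = -b₁ - 3b₂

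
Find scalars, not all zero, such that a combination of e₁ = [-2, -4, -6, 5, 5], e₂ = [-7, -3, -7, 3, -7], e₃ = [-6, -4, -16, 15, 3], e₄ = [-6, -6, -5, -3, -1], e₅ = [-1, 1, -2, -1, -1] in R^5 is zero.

2e₁ + e₂ - e₃ - e₄ + e₅ = 0

Set up α₁e₁ + … + α₅e₅ = 0 and solve the homogeneous system.
A generator of the null space is (2, 1, -1, -1, 1).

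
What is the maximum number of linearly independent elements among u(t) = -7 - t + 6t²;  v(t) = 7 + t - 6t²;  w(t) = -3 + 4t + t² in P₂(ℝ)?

Use coordinates relative to {1, t, t²}.
Apply Gaussian elimination to the matrix whose rows are u, v, w.
Exactly 2 pivots survive; hence the rank is 2.

2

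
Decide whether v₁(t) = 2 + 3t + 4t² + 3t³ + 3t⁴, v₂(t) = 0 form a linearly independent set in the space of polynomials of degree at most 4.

linearly dependent

Write each element as a coordinate vector in ℝ⁵ using {1, t, …, t⁴}.
One of the vectors is the zero vector, so the set is linearly dependent.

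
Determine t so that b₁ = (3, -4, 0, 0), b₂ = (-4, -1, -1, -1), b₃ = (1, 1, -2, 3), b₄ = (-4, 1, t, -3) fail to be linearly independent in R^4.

t = 7/5

Place the vectors as rows of a 4×4 matrix; dependence ⇔ determinant zero.
Cofactor expansion gives det = 50*t - 70.
Solving 50*t - 70 = 0 yields t = 7/5.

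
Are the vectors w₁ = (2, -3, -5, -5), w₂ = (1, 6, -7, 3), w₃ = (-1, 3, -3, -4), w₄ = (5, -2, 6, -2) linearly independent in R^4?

linearly independent

The matrix [w₁|w₂|w₃|w₄] has determinant 2039.
A nonzero determinant means the columns are linearly independent.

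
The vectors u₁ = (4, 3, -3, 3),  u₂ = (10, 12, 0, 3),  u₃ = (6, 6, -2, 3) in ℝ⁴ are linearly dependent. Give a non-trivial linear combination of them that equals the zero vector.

Write the vectors as columns of a matrix and find a nonzero vector in its null space.
The free variable yields coefficients (2, 1, -3) (any nonzero multiple also works).

2u₁ + u₂ - 3u₃ = 0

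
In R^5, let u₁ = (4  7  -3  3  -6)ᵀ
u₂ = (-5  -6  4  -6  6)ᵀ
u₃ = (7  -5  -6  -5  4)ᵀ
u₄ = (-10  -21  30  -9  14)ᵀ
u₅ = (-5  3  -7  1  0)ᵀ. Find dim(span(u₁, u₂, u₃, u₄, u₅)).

dim = 4

Form the matrix with u₁, u₂, u₃, u₄, u₅ as columns and reduce.
There are 4 pivot columns, so rank = 4.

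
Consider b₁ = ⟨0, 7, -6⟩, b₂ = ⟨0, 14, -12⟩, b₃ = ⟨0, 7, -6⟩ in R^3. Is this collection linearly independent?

linearly dependent

The matrix [b₁|b₂|b₃] has determinant 0.
A zero determinant means the columns are linearly dependent.
Indeed 2b₁ - b₂ = 0.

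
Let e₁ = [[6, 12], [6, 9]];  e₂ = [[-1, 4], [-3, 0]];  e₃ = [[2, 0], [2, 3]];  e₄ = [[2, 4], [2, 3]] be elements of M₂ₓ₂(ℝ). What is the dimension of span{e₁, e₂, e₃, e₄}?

dim = 3

Pass to coordinate vectors with respect to the basis {E₁₁, E₁₂, E₂₁, E₂₂}.
Form the matrix with e₁, e₂, e₃, e₄ as columns and reduce.
The echelon form has 3 nonzero rows, so the rank is 3.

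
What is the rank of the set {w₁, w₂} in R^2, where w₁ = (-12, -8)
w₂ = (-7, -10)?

rank 2

Row-reduce the 2×2 matrix with these as rows.
There are 2 pivot columns, so rank = 2.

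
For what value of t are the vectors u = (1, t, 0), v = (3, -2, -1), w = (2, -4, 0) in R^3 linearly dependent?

Place the vectors as rows of a 3×3 matrix; dependence ⇔ determinant zero.
Cofactor expansion gives det = -2*t - 4.
Solving -2*t - 4 = 0 yields t = -2.

t = -2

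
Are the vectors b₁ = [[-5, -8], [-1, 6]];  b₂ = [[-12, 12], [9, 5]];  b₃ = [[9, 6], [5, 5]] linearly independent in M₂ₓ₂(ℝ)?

linearly independent

Take coordinates with respect to the standard basis {E₁₁, E₁₂, E₂₁, E₂₂}.
Row-reduce the matrix whose columns are b₁, b₂, b₃.
The reduction yields 3 nonzero rows, so the rank is 3.
Since rank = 3 (the number of vectors), the set is linearly independent.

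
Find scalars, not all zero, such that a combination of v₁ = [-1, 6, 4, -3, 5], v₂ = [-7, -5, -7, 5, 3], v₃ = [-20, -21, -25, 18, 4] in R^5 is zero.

Row-reduce the matrix with v₁, v₂, v₃ as columns; the null space gives the coefficients.
The free variable yields coefficients (1, -3, 1) (any nonzero multiple also works).

v₁ - 3v₂ + v₃ = 0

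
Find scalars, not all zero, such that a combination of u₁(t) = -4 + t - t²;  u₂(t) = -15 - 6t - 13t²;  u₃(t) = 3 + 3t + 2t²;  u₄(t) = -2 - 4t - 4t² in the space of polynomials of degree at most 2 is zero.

Write each element as a vector in ℝ³ using {1, t, t²}.
Write the vectors as columns of a matrix and find a nonzero vector in its null space.
A generator of the null space is (3, -1, 1, 3).

3u₁ - u₂ + u₃ + 3u₄ = 0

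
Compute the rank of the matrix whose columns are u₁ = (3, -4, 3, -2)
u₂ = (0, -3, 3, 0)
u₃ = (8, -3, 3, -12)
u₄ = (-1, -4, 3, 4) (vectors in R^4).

rank 3

Row-reduce the 4×4 matrix with these as rows.
Exactly 3 pivots survive; hence the rank is 3.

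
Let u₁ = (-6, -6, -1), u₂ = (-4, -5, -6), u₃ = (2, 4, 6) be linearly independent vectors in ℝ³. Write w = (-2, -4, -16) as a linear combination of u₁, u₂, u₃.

w = -2u₁ + 4u₂ + u₃

Set up the augmented matrix [u₁ | u₂ | u₃ | w] and row-reduce.
The system has the unique solution (c₁, c₂, c₃) = (-2, 4, 1).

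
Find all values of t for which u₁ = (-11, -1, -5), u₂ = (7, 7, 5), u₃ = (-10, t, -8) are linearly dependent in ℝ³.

t = -13

Place the vectors as rows of a 3×3 matrix; dependence ⇔ determinant zero.
Expanding, det = 20*t + 260.
This vanishes exactly when t = -13.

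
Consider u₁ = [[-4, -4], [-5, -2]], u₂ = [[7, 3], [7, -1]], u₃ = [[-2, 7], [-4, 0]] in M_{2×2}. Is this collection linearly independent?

linearly independent

Write each element as a coordinate vector in ℝ⁴ using {E₁₁, E₁₂, E₂₁, E₂₂}.
Row-reduce the matrix whose columns are u₁, u₂, u₃.
The reduction yields 3 nonzero rows, so the rank is 3.
Since rank = 3 (the number of vectors), the set is linearly independent.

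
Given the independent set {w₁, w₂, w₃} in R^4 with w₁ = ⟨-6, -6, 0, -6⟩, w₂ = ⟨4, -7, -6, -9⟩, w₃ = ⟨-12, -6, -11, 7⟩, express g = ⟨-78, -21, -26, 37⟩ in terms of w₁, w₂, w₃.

g = 3w₁ - 3w₂ + 4w₃

Since w₁, w₂, w₃ are independent, the coefficients expressing g are uniquely determined by a linear system.
Row-reducing the augmented matrix gives the unique coefficients (a₁, a₂, a₃) = (3, -3, 4).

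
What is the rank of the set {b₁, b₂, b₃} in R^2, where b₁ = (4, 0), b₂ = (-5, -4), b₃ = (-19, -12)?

2

Apply Gaussian elimination to the matrix whose rows are b₁, b₂, b₃.
The echelon form has 2 nonzero rows, so the rank is 2.
(With 3 elements in a 2-dimensional space the rank is at most 2.)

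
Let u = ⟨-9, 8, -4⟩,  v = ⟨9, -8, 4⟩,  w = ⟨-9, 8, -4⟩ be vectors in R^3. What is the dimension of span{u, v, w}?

Apply Gaussian elimination to the matrix whose rows are u, v, w.
Exactly 1 pivot survives; hence the rank is 1.

1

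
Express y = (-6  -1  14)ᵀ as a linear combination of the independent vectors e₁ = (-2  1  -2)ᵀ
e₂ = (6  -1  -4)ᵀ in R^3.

y = -3e₁ - 2e₂

Solve the system with e₁, e₂ as columns and y as the right-hand side.
Back-substitution yields (α₁, α₂) = (-3, -2).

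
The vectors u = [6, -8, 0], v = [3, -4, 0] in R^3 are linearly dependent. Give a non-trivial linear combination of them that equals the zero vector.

u - 2v = 0

Write the vectors as columns of a matrix and find a nonzero vector in its null space.
One solution (up to scaling) is (1, -2).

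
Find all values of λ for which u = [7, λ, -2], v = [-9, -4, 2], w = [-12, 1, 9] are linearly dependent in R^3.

λ = 8/3

The vectors are dependent exactly when the determinant of the matrix with rows u, v, w vanishes.
Expanding, det = 57*λ - 152.
Setting this to zero gives λ = 8/3.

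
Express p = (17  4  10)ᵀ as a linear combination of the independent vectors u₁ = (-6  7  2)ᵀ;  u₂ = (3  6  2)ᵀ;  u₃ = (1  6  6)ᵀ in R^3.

Set up the augmented matrix [u₁ | u₂ | u₃ | p] and row-reduce.
Back-substitution yields (a₁, a₂, a₃) = (-2, 1, 2).

p = -2u₁ + u₂ + 2u₃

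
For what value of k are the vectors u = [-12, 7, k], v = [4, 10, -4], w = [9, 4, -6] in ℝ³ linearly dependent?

Dependence holds iff the 3×3 matrix [u v w] is singular.
Expanding, det = 444 - 74*k.
Setting this to zero gives k = 6.

k = 6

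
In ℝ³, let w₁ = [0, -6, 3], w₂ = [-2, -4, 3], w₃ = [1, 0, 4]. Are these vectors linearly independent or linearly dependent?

linearly independent

Place the vectors as rows of a 3×3 matrix and reduce to echelon form.
The reduction yields 3 nonzero rows, so the rank is 3.
Since rank = 3 (the number of vectors), the set is linearly independent.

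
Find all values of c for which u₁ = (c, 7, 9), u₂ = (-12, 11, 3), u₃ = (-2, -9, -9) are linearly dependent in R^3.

The vectors are dependent exactly when the determinant of the matrix with rows u₁, u₂, u₃ vanishes.
The determinant works out to 372 - 72*c.
This vanishes exactly when c = 31/6.

c = 31/6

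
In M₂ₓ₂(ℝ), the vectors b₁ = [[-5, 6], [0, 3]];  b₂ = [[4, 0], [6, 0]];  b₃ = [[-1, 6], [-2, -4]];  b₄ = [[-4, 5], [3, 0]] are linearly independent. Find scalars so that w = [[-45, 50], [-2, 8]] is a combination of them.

Work in coordinates with respect to the standard basis {E₁₁, E₁₂, E₂₁, E₂₂}.
Set up the augmented matrix [b₁ | b₂ | b₃ | b₄ | w] and row-reduce.
Back-substitution yields (α₁, …, α₄) = (4, -2, 1, 4).

w = 4b₁ - 2b₂ + b₃ + 4b₄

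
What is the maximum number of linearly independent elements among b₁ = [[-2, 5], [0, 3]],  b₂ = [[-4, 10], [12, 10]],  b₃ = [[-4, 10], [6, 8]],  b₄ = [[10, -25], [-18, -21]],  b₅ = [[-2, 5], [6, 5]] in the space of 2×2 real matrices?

Represent each element by its coordinate vector in ℝ⁴.
Form the matrix with b₁, b₂, b₃, b₄, b₅ as columns and reduce.
Reduction leaves 2 leading entries, giving rank 2.
(With 5 elements in a 4-dimensional space the rank is at most 4.)

2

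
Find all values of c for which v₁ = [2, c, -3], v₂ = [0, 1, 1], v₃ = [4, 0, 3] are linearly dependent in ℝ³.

c = -9/2

The set is linearly dependent precisely when det[v₁; v₂; v₃] = 0.
Expanding, det = 4*c + 18.
Solving 4*c + 18 = 0 yields c = -9/2.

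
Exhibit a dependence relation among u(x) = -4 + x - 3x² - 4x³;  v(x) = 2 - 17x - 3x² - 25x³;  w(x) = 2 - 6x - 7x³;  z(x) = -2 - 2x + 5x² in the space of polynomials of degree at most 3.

u - v + 3w = 0

Pass to coordinate vectors relative to the basis {1, x, …, x³}.
Write the vectors as columns of a matrix and find a nonzero vector in its null space.
A generator of the null space is (1, -1, 3, 0).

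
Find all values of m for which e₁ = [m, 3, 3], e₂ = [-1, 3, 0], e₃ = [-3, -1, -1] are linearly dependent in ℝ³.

m = 9

The set is linearly dependent precisely when det[e₁; e₂; e₃] = 0.
Cofactor expansion gives det = 27 - 3*m.
This vanishes exactly when m = 9.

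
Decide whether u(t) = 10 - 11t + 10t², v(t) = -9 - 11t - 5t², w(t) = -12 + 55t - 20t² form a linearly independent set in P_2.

Write each element as a coordinate vector in ℝ³ using {1, t, t²}.
The matrix [u|v|w] has determinant 0.
A zero determinant means the columns are linearly dependent.
Indeed 3u + 2v + w = 0.

linearly dependent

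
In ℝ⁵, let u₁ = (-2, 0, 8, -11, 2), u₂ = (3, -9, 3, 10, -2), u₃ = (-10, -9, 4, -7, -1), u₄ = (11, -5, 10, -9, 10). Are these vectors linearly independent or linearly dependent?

linearly independent

Row-reduce the matrix whose columns are u₁, u₂, u₃, u₄.
The reduction yields 4 nonzero rows, so the rank is 4.
Since rank = 4 (the number of vectors), the set is linearly independent.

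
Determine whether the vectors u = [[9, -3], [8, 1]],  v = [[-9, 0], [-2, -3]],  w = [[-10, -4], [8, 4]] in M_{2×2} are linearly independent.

Take coordinates with respect to the standard basis {E₁₁, E₁₂, E₂₁, E₂₂}.
Row-reduce the matrix whose columns are u, v, w.
The reduction yields 3 nonzero rows, so the rank is 3.
Since rank = 3 (the number of vectors), the set is linearly independent.

linearly independent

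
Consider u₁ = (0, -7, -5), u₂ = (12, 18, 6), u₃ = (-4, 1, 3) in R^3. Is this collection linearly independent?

linearly dependent

The matrix [u₁|u₂|u₃] has determinant 0.
A zero determinant means the columns are linearly dependent.
Indeed 3u₁ + u₂ + 3u₃ = 0.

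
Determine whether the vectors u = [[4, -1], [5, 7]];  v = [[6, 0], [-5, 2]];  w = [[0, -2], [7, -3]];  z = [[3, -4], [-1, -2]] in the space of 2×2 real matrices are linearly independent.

linearly independent

Take coordinates with respect to the standard basis {E₁₁, E₁₂, E₂₁, E₂₂}.
Place the vectors as rows of a 4×4 matrix and reduce to echelon form.
The reduction yields 4 nonzero rows, so the rank is 4.
Since rank = 4 (the number of vectors), the set is linearly independent.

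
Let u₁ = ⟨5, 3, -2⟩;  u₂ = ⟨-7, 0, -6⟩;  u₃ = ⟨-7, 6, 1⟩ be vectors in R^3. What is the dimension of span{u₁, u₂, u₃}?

dim = 3

Put the 3×3 matrix [u₁|u₂|u₃] into echelon form.
The echelon form has 3 nonzero rows, so the rank is 3.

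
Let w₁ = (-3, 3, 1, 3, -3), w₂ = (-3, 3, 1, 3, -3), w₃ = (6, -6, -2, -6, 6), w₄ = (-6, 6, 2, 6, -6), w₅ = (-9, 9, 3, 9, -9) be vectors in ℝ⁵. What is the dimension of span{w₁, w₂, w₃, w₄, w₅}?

1

Apply Gaussian elimination to the matrix whose rows are w₁, w₂, w₃, w₄, w₅.
Reduction leaves 1 leading entry, giving rank 1.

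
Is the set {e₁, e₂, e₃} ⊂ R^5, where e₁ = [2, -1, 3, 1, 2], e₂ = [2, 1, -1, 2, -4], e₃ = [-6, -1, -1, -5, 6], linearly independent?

linearly dependent

Place the vectors as rows of a 3×5 matrix and reduce to echelon form.
The reduction yields 2 nonzero rows, so the rank is 2.
Since rank 2 < 3, the set is linearly dependent.
Indeed e₁ + 2e₂ + e₃ = 0.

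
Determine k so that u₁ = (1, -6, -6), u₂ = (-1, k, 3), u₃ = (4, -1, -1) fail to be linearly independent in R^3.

k = 3

Dependence holds iff the 3×3 matrix [u₁ u₂ u₃] is singular.
Expanding, det = 23*k - 69.
This vanishes exactly when k = 3.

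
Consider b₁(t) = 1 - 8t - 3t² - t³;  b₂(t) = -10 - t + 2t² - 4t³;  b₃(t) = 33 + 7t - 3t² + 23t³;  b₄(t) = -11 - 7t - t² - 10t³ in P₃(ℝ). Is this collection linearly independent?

Write each element as a coordinate vector in ℝ⁴ using {1, t, …, t³}.
The matrix [b₁|b₂|b₃|b₄] has determinant 0.
A zero determinant means the columns are linearly dependent.
Indeed b₁ - b₂ - b₃ - 2b₄ = 0.

linearly dependent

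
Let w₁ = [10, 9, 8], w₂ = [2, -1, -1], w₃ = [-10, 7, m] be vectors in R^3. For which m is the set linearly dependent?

m = 48/7

The vectors are dependent exactly when the determinant of the matrix with rows w₁, w₂, w₃ vanishes.
Cofactor expansion gives det = 192 - 28*m.
Solving 192 - 28*m = 0 yields m = 48/7.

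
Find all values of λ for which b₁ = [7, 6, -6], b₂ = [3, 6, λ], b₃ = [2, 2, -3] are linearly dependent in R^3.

λ = -18

Dependence holds iff the 3×3 matrix [b₁ b₂ b₃] is singular.
Cofactor expansion gives det = -2*λ - 36.
Setting this to zero gives λ = -18.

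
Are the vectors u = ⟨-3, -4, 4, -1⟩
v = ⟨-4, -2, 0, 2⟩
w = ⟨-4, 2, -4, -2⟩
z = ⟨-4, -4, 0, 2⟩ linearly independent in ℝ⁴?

linearly independent

The matrix [u|v|w|z] has determinant 208.
A nonzero determinant means the columns are linearly independent.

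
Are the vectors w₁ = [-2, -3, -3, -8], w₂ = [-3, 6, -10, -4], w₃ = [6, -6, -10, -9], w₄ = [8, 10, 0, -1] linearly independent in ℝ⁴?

The matrix [w₁|w₂|w₃|w₄] has determinant -11842.
A nonzero determinant means the columns are linearly independent.

linearly independent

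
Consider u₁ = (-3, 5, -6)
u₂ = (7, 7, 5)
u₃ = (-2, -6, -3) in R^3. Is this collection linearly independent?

Row-reduce the matrix whose columns are u₁, u₂, u₃.
The reduction yields 3 nonzero rows, so the rank is 3.
Since rank = 3 (the number of vectors), the set is linearly independent.

linearly independent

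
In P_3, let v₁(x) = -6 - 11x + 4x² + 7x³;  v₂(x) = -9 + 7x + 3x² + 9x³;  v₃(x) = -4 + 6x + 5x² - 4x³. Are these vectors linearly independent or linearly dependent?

Write each element as a coordinate vector in ℝ⁴ using {1, x, …, x³}.
Row-reduce the matrix whose columns are v₁, v₂, v₃.
The reduction yields 3 nonzero rows, so the rank is 3.
Since rank = 3 (the number of vectors), the set is linearly independent.

linearly independent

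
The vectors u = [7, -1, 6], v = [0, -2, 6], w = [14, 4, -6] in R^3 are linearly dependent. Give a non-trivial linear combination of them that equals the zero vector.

Write the vectors as columns of a matrix and find a nonzero vector in its null space.
One solution (up to scaling) is (2, -3, -1).

2u - 3v - w = 0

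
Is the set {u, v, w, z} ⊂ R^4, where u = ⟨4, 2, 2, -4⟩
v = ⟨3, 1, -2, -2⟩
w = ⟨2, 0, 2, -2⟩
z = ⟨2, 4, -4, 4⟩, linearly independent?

linearly independent

The matrix [u|v|w|z] has determinant -88.
A nonzero determinant means the columns are linearly independent.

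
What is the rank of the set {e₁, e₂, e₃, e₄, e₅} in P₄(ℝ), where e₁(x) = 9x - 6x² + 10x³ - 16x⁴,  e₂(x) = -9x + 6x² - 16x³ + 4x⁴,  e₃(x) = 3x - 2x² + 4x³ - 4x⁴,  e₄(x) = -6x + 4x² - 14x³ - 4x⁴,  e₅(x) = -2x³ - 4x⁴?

Pass to coordinate vectors with respect to the basis {1, x, …, x⁴}.
Put the 5×5 matrix [e₁|e₂|e₃|e₄|e₅] into echelon form.
The echelon form has 2 nonzero rows, so the rank is 2.

rank 2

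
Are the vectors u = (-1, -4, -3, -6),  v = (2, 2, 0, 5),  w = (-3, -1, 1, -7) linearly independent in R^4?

linearly independent

Place the vectors as rows of a 3×4 matrix and reduce to echelon form.
The reduction yields 3 nonzero rows, so the rank is 3.
Since rank = 3 (the number of vectors), the set is linearly independent.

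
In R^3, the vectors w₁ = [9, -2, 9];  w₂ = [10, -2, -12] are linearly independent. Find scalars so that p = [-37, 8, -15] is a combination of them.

p = -3w₁ - w₂

Solve the system with w₁, w₂ as columns and p as the right-hand side.
Back-substitution yields (α₁, α₂) = (-3, -1).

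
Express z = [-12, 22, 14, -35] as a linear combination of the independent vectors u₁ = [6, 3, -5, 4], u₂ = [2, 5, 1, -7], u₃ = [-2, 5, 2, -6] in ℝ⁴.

z = -u₁ + u₂ + 4u₃

Set up the augmented matrix [u₁ | u₂ | u₃ | z] and row-reduce.
The system has the unique solution (α₁, α₂, α₃) = (-1, 1, 4).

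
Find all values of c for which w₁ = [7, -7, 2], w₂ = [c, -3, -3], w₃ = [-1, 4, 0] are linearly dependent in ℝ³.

c = -57/8

Dependence holds iff the 3×3 matrix [w₁ w₂ w₃] is singular.
Cofactor expansion gives det = 8*c + 57.
Solving 8*c + 57 = 0 yields c = -57/8.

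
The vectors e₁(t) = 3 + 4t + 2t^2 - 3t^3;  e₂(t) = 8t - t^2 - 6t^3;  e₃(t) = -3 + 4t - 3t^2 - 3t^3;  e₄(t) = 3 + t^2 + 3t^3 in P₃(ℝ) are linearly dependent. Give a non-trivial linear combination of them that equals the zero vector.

Pass to coordinate vectors relative to the basis {1, t, …, t^3}.
Solve the homogeneous system with e₁, e₂, e₃, e₄ as columns by row-reducing the coefficient matrix.
A generator of the null space is (1, -1, 1, 0).

e₁ - e₂ + e₃ = 0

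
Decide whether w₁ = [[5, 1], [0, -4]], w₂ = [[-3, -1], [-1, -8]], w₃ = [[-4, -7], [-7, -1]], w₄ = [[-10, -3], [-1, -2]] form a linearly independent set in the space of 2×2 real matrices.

linearly independent

Take coordinates with respect to the standard basis {E₁₁, E₁₂, E₂₁, E₂₂}.
Row-reduce the matrix whose columns are w₁, w₂, w₃, w₄.
The reduction yields 4 nonzero rows, so the rank is 4.
Since rank = 4 (the number of vectors), the set is linearly independent.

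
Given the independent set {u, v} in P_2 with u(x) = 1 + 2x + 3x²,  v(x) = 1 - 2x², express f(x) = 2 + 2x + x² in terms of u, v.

f = u + v

Work in coordinates with respect to the standard basis {1, x, x²}.
Solve the system with u, v as columns and f as the right-hand side.
Back-substitution yields (c₁, c₂) = (1, 1).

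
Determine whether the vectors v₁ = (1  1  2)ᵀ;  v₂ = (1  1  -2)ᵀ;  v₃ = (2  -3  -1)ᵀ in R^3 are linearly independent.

Form the 3×3 matrix with these as columns; its determinant is -20.
A nonzero determinant means the columns are linearly independent.

linearly independent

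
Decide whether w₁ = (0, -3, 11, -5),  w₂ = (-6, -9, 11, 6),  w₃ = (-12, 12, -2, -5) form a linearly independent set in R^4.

Row-reduce the matrix whose columns are w₁, w₂, w₃.
The reduction yields 3 nonzero rows, so the rank is 3.
Since rank = 3 (the number of vectors), the set is linearly independent.

linearly independent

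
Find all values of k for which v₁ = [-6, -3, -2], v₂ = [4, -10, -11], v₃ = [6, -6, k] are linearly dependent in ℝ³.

k = -29/4

Place the vectors as rows of a 3×3 matrix; dependence ⇔ determinant zero.
The determinant works out to 72*k + 522.
Setting this to zero gives k = -29/4.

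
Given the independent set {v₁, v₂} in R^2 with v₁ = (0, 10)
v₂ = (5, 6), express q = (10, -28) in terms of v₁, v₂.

Write q = c₁v₁ + c₂v₂ and equate components.
Row-reducing the augmented matrix gives the unique coefficients (c₁, c₂) = (-4, 2).

q = -4v₁ + 2v₂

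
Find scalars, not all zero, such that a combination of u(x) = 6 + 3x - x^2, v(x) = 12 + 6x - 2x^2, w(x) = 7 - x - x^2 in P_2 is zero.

2u - v = 0

Write each element as a vector in ℝ³ using {1, x, x^2}.
Solve the homogeneous system with u, v, w as columns by row-reducing the coefficient matrix.
The free variable yields coefficients (2, -1, 0) (any nonzero multiple also works).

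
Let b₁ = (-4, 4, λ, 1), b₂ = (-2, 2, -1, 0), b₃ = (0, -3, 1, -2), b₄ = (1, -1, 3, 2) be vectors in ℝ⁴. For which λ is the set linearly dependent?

The set is linearly dependent precisely when det[b₁; b₂; b₃; b₄] = 0.
Cofactor expansion gives det = 12*λ + 9.
Solving 12*λ + 9 = 0 yields λ = -3/4.

λ = -3/4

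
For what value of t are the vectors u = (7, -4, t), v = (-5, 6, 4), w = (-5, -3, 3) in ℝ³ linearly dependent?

t = -46/9

The set is linearly dependent precisely when det[u; v; w] = 0.
Cofactor expansion gives det = 45*t + 230.
Setting this to zero gives t = -46/9.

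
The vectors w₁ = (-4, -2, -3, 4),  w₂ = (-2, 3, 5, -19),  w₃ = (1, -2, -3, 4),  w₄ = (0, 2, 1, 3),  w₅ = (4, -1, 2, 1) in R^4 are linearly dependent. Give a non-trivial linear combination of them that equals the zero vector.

Write the vectors as columns of a matrix and find a nonzero vector in its null space.
One solution (up to scaling) is (1, 1, 2, 2, 1).

w₁ + w₂ + 2w₃ + 2w₄ + w₅ = 0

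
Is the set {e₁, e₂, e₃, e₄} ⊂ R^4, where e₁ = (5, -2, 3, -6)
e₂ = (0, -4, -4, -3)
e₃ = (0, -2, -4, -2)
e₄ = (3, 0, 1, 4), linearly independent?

Form the 4×4 matrix with these as columns; its determinant is 288.
A nonzero determinant means the columns are linearly independent.

linearly independent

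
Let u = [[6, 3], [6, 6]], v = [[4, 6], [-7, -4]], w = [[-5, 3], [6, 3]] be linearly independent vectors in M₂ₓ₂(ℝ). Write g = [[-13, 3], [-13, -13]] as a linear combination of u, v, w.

g = -2u + v + w

Take coordinate vectors relative to {E₁₁, E₁₂, E₂₁, E₂₂}.
Since u, v, w are independent, the coefficients expressing g are uniquely determined by a linear system.
The system has the unique solution (α₁, α₂, α₃) = (-2, 1, 1).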